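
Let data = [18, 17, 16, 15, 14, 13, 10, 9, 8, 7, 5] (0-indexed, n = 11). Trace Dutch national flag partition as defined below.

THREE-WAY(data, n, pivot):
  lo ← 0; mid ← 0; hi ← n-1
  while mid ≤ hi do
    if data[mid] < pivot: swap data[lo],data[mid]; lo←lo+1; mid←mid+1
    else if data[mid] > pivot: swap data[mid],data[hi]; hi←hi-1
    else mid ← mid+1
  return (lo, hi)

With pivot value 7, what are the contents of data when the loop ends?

[5, 7, 15, 14, 13, 10, 9, 8, 16, 17, 18]

pivot = 7; lo=0, mid=0, hi=10
data[mid]=18>7: swap data[0],data[10]; hi=9 → [5, 17, 16, 15, 14, 13, 10, 9, 8, 7, 18]
data[mid]=5<7: swap data[0],data[0]; lo=1,mid=1 → [5, 17, 16, 15, 14, 13, 10, 9, 8, 7, 18]
data[mid]=17>7: swap data[1],data[9]; hi=8 → [5, 7, 16, 15, 14, 13, 10, 9, 8, 17, 18]
data[mid]=7=7: mid=2
data[mid]=16>7: swap data[2],data[8]; hi=7 → [5, 7, 8, 15, 14, 13, 10, 9, 16, 17, 18]
data[mid]=8>7: swap data[2],data[7]; hi=6 → [5, 7, 9, 15, 14, 13, 10, 8, 16, 17, 18]
data[mid]=9>7: swap data[2],data[6]; hi=5 → [5, 7, 10, 15, 14, 13, 9, 8, 16, 17, 18]
data[mid]=10>7: swap data[2],data[5]; hi=4 → [5, 7, 13, 15, 14, 10, 9, 8, 16, 17, 18]
data[mid]=13>7: swap data[2],data[4]; hi=3 → [5, 7, 14, 15, 13, 10, 9, 8, 16, 17, 18]
data[mid]=14>7: swap data[2],data[3]; hi=2 → [5, 7, 15, 14, 13, 10, 9, 8, 16, 17, 18]
data[mid]=15>7: swap data[2],data[2]; hi=1 → [5, 7, 15, 14, 13, 10, 9, 8, 16, 17, 18]
end: lo=1, hi=1; data = [5, 7, 15, 14, 13, 10, 9, 8, 16, 17, 18]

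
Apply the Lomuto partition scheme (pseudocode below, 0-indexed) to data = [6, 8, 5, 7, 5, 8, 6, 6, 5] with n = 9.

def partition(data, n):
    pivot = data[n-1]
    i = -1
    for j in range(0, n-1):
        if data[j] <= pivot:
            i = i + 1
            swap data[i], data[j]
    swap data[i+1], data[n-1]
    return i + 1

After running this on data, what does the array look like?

pivot = data[8] = 5; i = -1
j=0: data[0]=6 > 5 → no swap
j=1: data[1]=8 > 5 → no swap
j=2: data[2]=5 ≤ 5 → i=0, swap data[0],data[2] → [5, 8, 6, 7, 5, 8, 6, 6, 5]
j=3: data[3]=7 > 5 → no swap
j=4: data[4]=5 ≤ 5 → i=1, swap data[1],data[4] → [5, 5, 6, 7, 8, 8, 6, 6, 5]
j=5: data[5]=8 > 5 → no swap
j=6: data[6]=6 > 5 → no swap
j=7: data[7]=6 > 5 → no swap
final swap data[2],data[8] → [5, 5, 5, 7, 8, 8, 6, 6, 6]; return 2

[5, 5, 5, 7, 8, 8, 6, 6, 6]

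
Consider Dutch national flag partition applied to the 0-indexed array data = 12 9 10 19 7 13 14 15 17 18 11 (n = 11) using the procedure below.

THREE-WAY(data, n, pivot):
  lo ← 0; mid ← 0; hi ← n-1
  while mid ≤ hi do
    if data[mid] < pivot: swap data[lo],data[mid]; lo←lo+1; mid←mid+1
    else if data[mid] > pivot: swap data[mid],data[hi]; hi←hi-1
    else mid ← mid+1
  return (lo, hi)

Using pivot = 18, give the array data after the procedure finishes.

12 9 10 11 7 13 14 15 17 18 19

lo=0 mid=0 hi=10
12<18: swap(0,0), lo=1 mid=1 ⇒ 12 9 10 19 7 13 14 15 17 18 11
9<18: swap(1,1), lo=2 mid=2 ⇒ 12 9 10 19 7 13 14 15 17 18 11
10<18: swap(2,2), lo=3 mid=3 ⇒ 12 9 10 19 7 13 14 15 17 18 11
19>18: swap(3,10), hi=9 ⇒ 12 9 10 11 7 13 14 15 17 18 19
11<18: swap(3,3), lo=4 mid=4 ⇒ 12 9 10 11 7 13 14 15 17 18 19
7<18: swap(4,4), lo=5 mid=5 ⇒ 12 9 10 11 7 13 14 15 17 18 19
13<18: swap(5,5), lo=6 mid=6 ⇒ 12 9 10 11 7 13 14 15 17 18 19
14<18: swap(6,6), lo=7 mid=7 ⇒ 12 9 10 11 7 13 14 15 17 18 19
15<18: swap(7,7), lo=8 mid=8 ⇒ 12 9 10 11 7 13 14 15 17 18 19
17<18: swap(8,8), lo=9 mid=9 ⇒ 12 9 10 11 7 13 14 15 17 18 19
18=18: mid=10
done. lo=9 hi=9; data=12 9 10 11 7 13 14 15 17 18 19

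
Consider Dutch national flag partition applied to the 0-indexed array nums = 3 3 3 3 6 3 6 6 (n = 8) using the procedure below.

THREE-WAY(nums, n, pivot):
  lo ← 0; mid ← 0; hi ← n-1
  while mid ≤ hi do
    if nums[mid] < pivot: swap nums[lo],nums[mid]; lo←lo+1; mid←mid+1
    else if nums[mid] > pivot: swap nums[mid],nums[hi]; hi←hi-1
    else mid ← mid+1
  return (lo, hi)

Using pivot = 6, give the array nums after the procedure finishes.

pivot = 6; lo=0, mid=0, hi=7
nums[mid]=3<6: swap nums[0],nums[0]; lo=1,mid=1 → 3 3 3 3 6 3 6 6
nums[mid]=3<6: swap nums[1],nums[1]; lo=2,mid=2 → 3 3 3 3 6 3 6 6
nums[mid]=3<6: swap nums[2],nums[2]; lo=3,mid=3 → 3 3 3 3 6 3 6 6
nums[mid]=3<6: swap nums[3],nums[3]; lo=4,mid=4 → 3 3 3 3 6 3 6 6
nums[mid]=6=6: mid=5
nums[mid]=3<6: swap nums[4],nums[5]; lo=5,mid=6 → 3 3 3 3 3 6 6 6
nums[mid]=6=6: mid=7
nums[mid]=6=6: mid=8
end: lo=5, hi=7; nums = 3 3 3 3 3 6 6 6

3 3 3 3 3 6 6 6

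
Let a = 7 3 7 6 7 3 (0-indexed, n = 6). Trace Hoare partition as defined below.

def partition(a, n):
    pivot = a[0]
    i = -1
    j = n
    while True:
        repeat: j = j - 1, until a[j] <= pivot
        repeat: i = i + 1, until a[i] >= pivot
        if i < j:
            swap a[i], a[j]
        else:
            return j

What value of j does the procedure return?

3

pivot = a[0] = 7; i = -1, j = 6
j→5 (a[5]=3≤7), i→0 (a[0]=7≥7); i<j, swap → 3 3 7 6 7 7
j→4 (a[4]=7≤7), i→2 (a[2]=7≥7); i<j, swap → 3 3 7 6 7 7
j→3, i→4; i≥j, return j=3. a = 3 3 7 6 7 7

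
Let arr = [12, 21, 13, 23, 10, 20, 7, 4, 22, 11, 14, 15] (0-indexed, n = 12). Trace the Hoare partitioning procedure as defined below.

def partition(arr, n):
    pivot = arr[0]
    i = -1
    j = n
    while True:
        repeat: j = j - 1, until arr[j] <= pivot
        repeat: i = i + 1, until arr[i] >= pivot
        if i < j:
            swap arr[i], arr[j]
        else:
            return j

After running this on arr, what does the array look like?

pivot=12
j stops at 9 (11), i stops at 0 (12); swap ⇒ [11, 21, 13, 23, 10, 20, 7, 4, 22, 12, 14, 15]
j stops at 7 (4), i stops at 1 (21); swap ⇒ [11, 4, 13, 23, 10, 20, 7, 21, 22, 12, 14, 15]
j stops at 6 (7), i stops at 2 (13); swap ⇒ [11, 4, 7, 23, 10, 20, 13, 21, 22, 12, 14, 15]
j stops at 4 (10), i stops at 3 (23); swap ⇒ [11, 4, 7, 10, 23, 20, 13, 21, 22, 12, 14, 15]
j stops at 3, i stops at 4; i≥j ⇒ return 3. arr=[11, 4, 7, 10, 23, 20, 13, 21, 22, 12, 14, 15]

[11, 4, 7, 10, 23, 20, 13, 21, 22, 12, 14, 15]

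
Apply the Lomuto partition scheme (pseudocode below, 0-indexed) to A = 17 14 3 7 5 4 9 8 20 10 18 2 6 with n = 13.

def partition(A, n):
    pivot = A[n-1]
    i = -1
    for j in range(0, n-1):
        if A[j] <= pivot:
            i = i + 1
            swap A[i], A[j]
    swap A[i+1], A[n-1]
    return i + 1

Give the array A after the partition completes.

3 5 4 2 6 17 9 8 20 10 18 7 14

pivot=6, i=-1
j=0: 17>6, skip
j=1: 14>6, skip
j=2: 3≤6, i=0, swap(0,2) ⇒ 3 14 17 7 5 4 9 8 20 10 18 2 6
j=3: 7>6, skip
j=4: 5≤6, i=1, swap(1,4) ⇒ 3 5 17 7 14 4 9 8 20 10 18 2 6
j=5: 4≤6, i=2, swap(2,5) ⇒ 3 5 4 7 14 17 9 8 20 10 18 2 6
j=6: 9>6, skip
j=7: 8>6, skip
j=8: 20>6, skip
j=9: 10>6, skip
j=10: 18>6, skip
j=11: 2≤6, i=3, swap(3,11) ⇒ 3 5 4 2 14 17 9 8 20 10 18 7 6
swap(4,12) ⇒ 3 5 4 2 6 17 9 8 20 10 18 7 14; return 4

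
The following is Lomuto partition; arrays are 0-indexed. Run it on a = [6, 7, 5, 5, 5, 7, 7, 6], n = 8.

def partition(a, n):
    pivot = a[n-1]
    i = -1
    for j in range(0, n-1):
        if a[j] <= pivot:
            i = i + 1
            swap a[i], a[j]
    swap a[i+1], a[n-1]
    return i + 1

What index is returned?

4

pivot = a[7] = 6; i = -1
j=0: a[0]=6 ≤ 6 → i=0, swap a[0],a[0] (no change) → [6, 7, 5, 5, 5, 7, 7, 6]
j=1: a[1]=7 > 6 → no swap
j=2: a[2]=5 ≤ 6 → i=1, swap a[1],a[2] → [6, 5, 7, 5, 5, 7, 7, 6]
j=3: a[3]=5 ≤ 6 → i=2, swap a[2],a[3] → [6, 5, 5, 7, 5, 7, 7, 6]
j=4: a[4]=5 ≤ 6 → i=3, swap a[3],a[4] → [6, 5, 5, 5, 7, 7, 7, 6]
j=5: a[5]=7 > 6 → no swap
j=6: a[6]=7 > 6 → no swap
final swap a[4],a[7] → [6, 5, 5, 5, 6, 7, 7, 7]; return 4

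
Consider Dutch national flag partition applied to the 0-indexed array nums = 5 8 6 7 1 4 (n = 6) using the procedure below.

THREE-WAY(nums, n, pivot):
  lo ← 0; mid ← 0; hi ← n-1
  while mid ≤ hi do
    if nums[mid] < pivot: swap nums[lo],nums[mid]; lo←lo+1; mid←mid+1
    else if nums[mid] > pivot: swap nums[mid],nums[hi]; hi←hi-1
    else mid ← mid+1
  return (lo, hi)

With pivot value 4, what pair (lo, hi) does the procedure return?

lo=0 mid=0 hi=5
5>4: swap(0,5), hi=4 ⇒ 4 8 6 7 1 5
4=4: mid=1
8>4: swap(1,4), hi=3 ⇒ 4 1 6 7 8 5
1<4: swap(0,1), lo=1 mid=2 ⇒ 1 4 6 7 8 5
6>4: swap(2,3), hi=2 ⇒ 1 4 7 6 8 5
7>4: swap(2,2), hi=1 ⇒ 1 4 7 6 8 5
done. lo=1 hi=1; nums=1 4 7 6 8 5

(1, 1)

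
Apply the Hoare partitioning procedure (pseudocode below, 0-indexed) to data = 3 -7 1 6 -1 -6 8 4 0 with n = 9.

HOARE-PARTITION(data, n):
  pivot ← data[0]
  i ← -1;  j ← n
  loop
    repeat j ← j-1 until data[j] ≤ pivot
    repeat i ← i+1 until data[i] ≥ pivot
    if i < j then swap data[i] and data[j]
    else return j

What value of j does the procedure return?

4

pivot = data[0] = 3; i = -1, j = 9
j→8 (data[8]=0≤3), i→0 (data[0]=3≥3); i<j, swap → 0 -7 1 6 -1 -6 8 4 3
j→5 (data[5]=-6≤3), i→3 (data[3]=6≥3); i<j, swap → 0 -7 1 -6 -1 6 8 4 3
j→4, i→5; i≥j, return j=4. data = 0 -7 1 -6 -1 6 8 4 3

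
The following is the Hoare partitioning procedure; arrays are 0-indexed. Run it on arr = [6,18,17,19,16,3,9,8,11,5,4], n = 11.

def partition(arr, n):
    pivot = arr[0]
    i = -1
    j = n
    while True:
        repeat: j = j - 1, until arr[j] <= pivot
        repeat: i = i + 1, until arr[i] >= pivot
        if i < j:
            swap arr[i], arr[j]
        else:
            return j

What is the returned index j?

2

pivot=6
j stops at 10 (4), i stops at 0 (6); swap ⇒ [4,18,17,19,16,3,9,8,11,5,6]
j stops at 9 (5), i stops at 1 (18); swap ⇒ [4,5,17,19,16,3,9,8,11,18,6]
j stops at 5 (3), i stops at 2 (17); swap ⇒ [4,5,3,19,16,17,9,8,11,18,6]
j stops at 2, i stops at 3; i≥j ⇒ return 2. arr=[4,5,3,19,16,17,9,8,11,18,6]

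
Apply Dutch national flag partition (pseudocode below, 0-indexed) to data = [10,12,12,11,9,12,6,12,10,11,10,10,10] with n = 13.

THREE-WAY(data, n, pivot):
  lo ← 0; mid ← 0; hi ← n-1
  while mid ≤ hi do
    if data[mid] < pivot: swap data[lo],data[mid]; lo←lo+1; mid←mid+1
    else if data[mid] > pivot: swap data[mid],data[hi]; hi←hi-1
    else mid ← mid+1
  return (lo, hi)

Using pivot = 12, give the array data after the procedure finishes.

lo=0 mid=0 hi=12
10<12: swap(0,0), lo=1 mid=1 ⇒ [10,12,12,11,9,12,6,12,10,11,10,10,10]
12=12: mid=2
12=12: mid=3
11<12: swap(1,3), lo=2 mid=4 ⇒ [10,11,12,12,9,12,6,12,10,11,10,10,10]
9<12: swap(2,4), lo=3 mid=5 ⇒ [10,11,9,12,12,12,6,12,10,11,10,10,10]
12=12: mid=6
6<12: swap(3,6), lo=4 mid=7 ⇒ [10,11,9,6,12,12,12,12,10,11,10,10,10]
12=12: mid=8
10<12: swap(4,8), lo=5 mid=9 ⇒ [10,11,9,6,10,12,12,12,12,11,10,10,10]
11<12: swap(5,9), lo=6 mid=10 ⇒ [10,11,9,6,10,11,12,12,12,12,10,10,10]
10<12: swap(6,10), lo=7 mid=11 ⇒ [10,11,9,6,10,11,10,12,12,12,12,10,10]
10<12: swap(7,11), lo=8 mid=12 ⇒ [10,11,9,6,10,11,10,10,12,12,12,12,10]
10<12: swap(8,12), lo=9 mid=13 ⇒ [10,11,9,6,10,11,10,10,10,12,12,12,12]
done. lo=9 hi=12; data=[10,11,9,6,10,11,10,10,10,12,12,12,12]

[10,11,9,6,10,11,10,10,10,12,12,12,12]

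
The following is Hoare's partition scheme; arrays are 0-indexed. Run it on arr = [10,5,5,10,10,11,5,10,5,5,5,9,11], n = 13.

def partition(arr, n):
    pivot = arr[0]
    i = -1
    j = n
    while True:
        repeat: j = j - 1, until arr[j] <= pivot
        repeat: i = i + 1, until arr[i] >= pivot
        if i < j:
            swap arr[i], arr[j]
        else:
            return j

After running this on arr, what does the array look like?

[9,5,5,5,5,5,5,10,11,10,10,10,11]

pivot=10
j stops at 11 (9), i stops at 0 (10); swap ⇒ [9,5,5,10,10,11,5,10,5,5,5,10,11]
j stops at 10 (5), i stops at 3 (10); swap ⇒ [9,5,5,5,10,11,5,10,5,5,10,10,11]
j stops at 9 (5), i stops at 4 (10); swap ⇒ [9,5,5,5,5,11,5,10,5,10,10,10,11]
j stops at 8 (5), i stops at 5 (11); swap ⇒ [9,5,5,5,5,5,5,10,11,10,10,10,11]
j stops at 7, i stops at 7; i≥j ⇒ return 7. arr=[9,5,5,5,5,5,5,10,11,10,10,10,11]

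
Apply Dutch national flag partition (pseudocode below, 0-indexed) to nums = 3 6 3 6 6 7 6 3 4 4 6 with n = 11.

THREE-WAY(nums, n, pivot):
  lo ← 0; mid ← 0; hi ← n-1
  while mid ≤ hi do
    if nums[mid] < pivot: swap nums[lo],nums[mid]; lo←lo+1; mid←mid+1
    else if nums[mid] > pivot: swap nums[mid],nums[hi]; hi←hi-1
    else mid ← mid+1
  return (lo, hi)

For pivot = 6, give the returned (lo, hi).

lo=0 mid=0 hi=10
3<6: swap(0,0), lo=1 mid=1 ⇒ 3 6 3 6 6 7 6 3 4 4 6
6=6: mid=2
3<6: swap(1,2), lo=2 mid=3 ⇒ 3 3 6 6 6 7 6 3 4 4 6
6=6: mid=4
6=6: mid=5
7>6: swap(5,10), hi=9 ⇒ 3 3 6 6 6 6 6 3 4 4 7
6=6: mid=6
6=6: mid=7
3<6: swap(2,7), lo=3 mid=8 ⇒ 3 3 3 6 6 6 6 6 4 4 7
4<6: swap(3,8), lo=4 mid=9 ⇒ 3 3 3 4 6 6 6 6 6 4 7
4<6: swap(4,9), lo=5 mid=10 ⇒ 3 3 3 4 4 6 6 6 6 6 7
done. lo=5 hi=9; nums=3 3 3 4 4 6 6 6 6 6 7

(5, 9)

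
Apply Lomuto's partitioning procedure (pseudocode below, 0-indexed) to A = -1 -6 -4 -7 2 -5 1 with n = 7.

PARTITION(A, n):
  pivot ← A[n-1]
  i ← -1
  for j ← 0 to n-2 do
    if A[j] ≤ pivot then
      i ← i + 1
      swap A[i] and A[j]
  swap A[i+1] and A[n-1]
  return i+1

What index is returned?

pivot = A[6] = 1; i = -1
j=0: A[0]=-1 ≤ 1 → i=0, swap A[0],A[0] (no change) → -1 -6 -4 -7 2 -5 1
j=1: A[1]=-6 ≤ 1 → i=1, swap A[1],A[1] (no change) → -1 -6 -4 -7 2 -5 1
j=2: A[2]=-4 ≤ 1 → i=2, swap A[2],A[2] (no change) → -1 -6 -4 -7 2 -5 1
j=3: A[3]=-7 ≤ 1 → i=3, swap A[3],A[3] (no change) → -1 -6 -4 -7 2 -5 1
j=4: A[4]=2 > 1 → no swap
j=5: A[5]=-5 ≤ 1 → i=4, swap A[4],A[5] → -1 -6 -4 -7 -5 2 1
final swap A[5],A[6] → -1 -6 -4 -7 -5 1 2; return 5

5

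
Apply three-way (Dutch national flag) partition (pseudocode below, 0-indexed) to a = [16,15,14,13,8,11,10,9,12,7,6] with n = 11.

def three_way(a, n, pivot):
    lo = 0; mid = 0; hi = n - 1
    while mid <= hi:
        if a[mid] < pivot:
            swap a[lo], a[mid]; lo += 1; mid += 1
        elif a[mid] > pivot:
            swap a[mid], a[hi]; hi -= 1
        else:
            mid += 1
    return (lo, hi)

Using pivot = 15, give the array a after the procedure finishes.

pivot = 15; lo=0, mid=0, hi=10
a[mid]=16>15: swap a[0],a[10]; hi=9 → [6,15,14,13,8,11,10,9,12,7,16]
a[mid]=6<15: swap a[0],a[0]; lo=1,mid=1 → [6,15,14,13,8,11,10,9,12,7,16]
a[mid]=15=15: mid=2
a[mid]=14<15: swap a[1],a[2]; lo=2,mid=3 → [6,14,15,13,8,11,10,9,12,7,16]
a[mid]=13<15: swap a[2],a[3]; lo=3,mid=4 → [6,14,13,15,8,11,10,9,12,7,16]
a[mid]=8<15: swap a[3],a[4]; lo=4,mid=5 → [6,14,13,8,15,11,10,9,12,7,16]
a[mid]=11<15: swap a[4],a[5]; lo=5,mid=6 → [6,14,13,8,11,15,10,9,12,7,16]
a[mid]=10<15: swap a[5],a[6]; lo=6,mid=7 → [6,14,13,8,11,10,15,9,12,7,16]
a[mid]=9<15: swap a[6],a[7]; lo=7,mid=8 → [6,14,13,8,11,10,9,15,12,7,16]
a[mid]=12<15: swap a[7],a[8]; lo=8,mid=9 → [6,14,13,8,11,10,9,12,15,7,16]
a[mid]=7<15: swap a[8],a[9]; lo=9,mid=10 → [6,14,13,8,11,10,9,12,7,15,16]
end: lo=9, hi=9; a = [6,14,13,8,11,10,9,12,7,15,16]

[6,14,13,8,11,10,9,12,7,15,16]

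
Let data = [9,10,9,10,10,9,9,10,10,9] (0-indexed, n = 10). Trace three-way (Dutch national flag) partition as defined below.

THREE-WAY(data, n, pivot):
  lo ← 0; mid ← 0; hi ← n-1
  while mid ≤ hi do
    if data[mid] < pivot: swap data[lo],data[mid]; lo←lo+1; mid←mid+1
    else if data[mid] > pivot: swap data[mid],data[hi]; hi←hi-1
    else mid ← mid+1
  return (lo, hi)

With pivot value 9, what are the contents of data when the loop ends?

[9,9,9,9,9,10,10,10,10,10]

lo=0 mid=0 hi=9
9=9: mid=1
10>9: swap(1,9), hi=8 ⇒ [9,9,9,10,10,9,9,10,10,10]
9=9: mid=2
9=9: mid=3
10>9: swap(3,8), hi=7 ⇒ [9,9,9,10,10,9,9,10,10,10]
10>9: swap(3,7), hi=6 ⇒ [9,9,9,10,10,9,9,10,10,10]
10>9: swap(3,6), hi=5 ⇒ [9,9,9,9,10,9,10,10,10,10]
9=9: mid=4
10>9: swap(4,5), hi=4 ⇒ [9,9,9,9,9,10,10,10,10,10]
9=9: mid=5
done. lo=0 hi=4; data=[9,9,9,9,9,10,10,10,10,10]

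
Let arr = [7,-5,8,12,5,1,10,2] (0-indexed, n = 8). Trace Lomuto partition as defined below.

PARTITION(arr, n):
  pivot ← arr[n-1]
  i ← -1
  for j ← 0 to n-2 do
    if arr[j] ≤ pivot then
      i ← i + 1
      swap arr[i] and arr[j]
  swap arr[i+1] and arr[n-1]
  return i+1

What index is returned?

2

pivot = arr[7] = 2; i = -1
j=0: arr[0]=7 > 2 → no swap
j=1: arr[1]=-5 ≤ 2 → i=0, swap arr[0],arr[1] → [-5,7,8,12,5,1,10,2]
j=2: arr[2]=8 > 2 → no swap
j=3: arr[3]=12 > 2 → no swap
j=4: arr[4]=5 > 2 → no swap
j=5: arr[5]=1 ≤ 2 → i=1, swap arr[1],arr[5] → [-5,1,8,12,5,7,10,2]
j=6: arr[6]=10 > 2 → no swap
final swap arr[2],arr[7] → [-5,1,2,12,5,7,10,8]; return 2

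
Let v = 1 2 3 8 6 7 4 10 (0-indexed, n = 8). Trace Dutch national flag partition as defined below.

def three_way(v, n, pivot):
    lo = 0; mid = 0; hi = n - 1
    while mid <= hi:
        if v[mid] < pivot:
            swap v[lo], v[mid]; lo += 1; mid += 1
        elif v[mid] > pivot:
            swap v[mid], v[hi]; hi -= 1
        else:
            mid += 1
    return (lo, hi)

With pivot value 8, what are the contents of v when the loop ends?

pivot = 8; lo=0, mid=0, hi=7
v[mid]=1<8: swap v[0],v[0]; lo=1,mid=1 → 1 2 3 8 6 7 4 10
v[mid]=2<8: swap v[1],v[1]; lo=2,mid=2 → 1 2 3 8 6 7 4 10
v[mid]=3<8: swap v[2],v[2]; lo=3,mid=3 → 1 2 3 8 6 7 4 10
v[mid]=8=8: mid=4
v[mid]=6<8: swap v[3],v[4]; lo=4,mid=5 → 1 2 3 6 8 7 4 10
v[mid]=7<8: swap v[4],v[5]; lo=5,mid=6 → 1 2 3 6 7 8 4 10
v[mid]=4<8: swap v[5],v[6]; lo=6,mid=7 → 1 2 3 6 7 4 8 10
v[mid]=10>8: swap v[7],v[7]; hi=6 → 1 2 3 6 7 4 8 10
end: lo=6, hi=6; v = 1 2 3 6 7 4 8 10

1 2 3 6 7 4 8 10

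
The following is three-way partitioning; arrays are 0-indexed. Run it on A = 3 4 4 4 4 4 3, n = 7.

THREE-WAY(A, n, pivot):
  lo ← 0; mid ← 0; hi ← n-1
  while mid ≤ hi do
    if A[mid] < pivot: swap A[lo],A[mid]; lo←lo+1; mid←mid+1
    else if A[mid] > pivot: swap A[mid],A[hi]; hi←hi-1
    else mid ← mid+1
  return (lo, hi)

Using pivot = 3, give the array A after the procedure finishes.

3 3 4 4 4 4 4

pivot = 3; lo=0, mid=0, hi=6
A[mid]=3=3: mid=1
A[mid]=4>3: swap A[1],A[6]; hi=5 → 3 3 4 4 4 4 4
A[mid]=3=3: mid=2
A[mid]=4>3: swap A[2],A[5]; hi=4 → 3 3 4 4 4 4 4
A[mid]=4>3: swap A[2],A[4]; hi=3 → 3 3 4 4 4 4 4
A[mid]=4>3: swap A[2],A[3]; hi=2 → 3 3 4 4 4 4 4
A[mid]=4>3: swap A[2],A[2]; hi=1 → 3 3 4 4 4 4 4
end: lo=0, hi=1; A = 3 3 4 4 4 4 4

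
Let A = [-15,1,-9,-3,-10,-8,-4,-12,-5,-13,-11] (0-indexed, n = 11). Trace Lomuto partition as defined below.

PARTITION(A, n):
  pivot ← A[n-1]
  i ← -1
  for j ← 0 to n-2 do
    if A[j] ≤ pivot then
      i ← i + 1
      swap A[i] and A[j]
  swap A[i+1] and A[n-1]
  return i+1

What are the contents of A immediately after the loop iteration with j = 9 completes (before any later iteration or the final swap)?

pivot = A[10] = -11; i = -1
j=0: A[0]=-15 ≤ -11 → i=0, swap A[0],A[0] (no change) → [-15,1,-9,-3,-10,-8,-4,-12,-5,-13,-11]
j=1: A[1]=1 > -11 → no swap
j=2: A[2]=-9 > -11 → no swap
j=3: A[3]=-3 > -11 → no swap
j=4: A[4]=-10 > -11 → no swap
j=5: A[5]=-8 > -11 → no swap
j=6: A[6]=-4 > -11 → no swap
j=7: A[7]=-12 ≤ -11 → i=1, swap A[1],A[7] → [-15,-12,-9,-3,-10,-8,-4,1,-5,-13,-11]
j=8: A[8]=-5 > -11 → no swap
j=9: A[9]=-13 ≤ -11 → i=2, swap A[2],A[9] → [-15,-12,-13,-3,-10,-8,-4,1,-5,-9,-11]
(after j=9) A = [-15,-12,-13,-3,-10,-8,-4,1,-5,-9,-11]

[-15,-12,-13,-3,-10,-8,-4,1,-5,-9,-11]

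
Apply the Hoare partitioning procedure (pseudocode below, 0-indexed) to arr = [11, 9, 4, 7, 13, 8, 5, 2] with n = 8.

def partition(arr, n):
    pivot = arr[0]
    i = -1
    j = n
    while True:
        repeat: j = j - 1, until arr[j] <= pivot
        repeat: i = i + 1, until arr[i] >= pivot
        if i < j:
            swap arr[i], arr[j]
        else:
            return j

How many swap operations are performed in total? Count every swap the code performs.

2

pivot = arr[0] = 11; i = -1, j = 8
j→7 (arr[7]=2≤11), i→0 (arr[0]=11≥11); i<j, swap → [2, 9, 4, 7, 13, 8, 5, 11]
j→6 (arr[6]=5≤11), i→4 (arr[4]=13≥11); i<j, swap → [2, 9, 4, 7, 5, 8, 13, 11]
j→5, i→6; i≥j, return j=5. arr = [2, 9, 4, 7, 5, 8, 13, 11]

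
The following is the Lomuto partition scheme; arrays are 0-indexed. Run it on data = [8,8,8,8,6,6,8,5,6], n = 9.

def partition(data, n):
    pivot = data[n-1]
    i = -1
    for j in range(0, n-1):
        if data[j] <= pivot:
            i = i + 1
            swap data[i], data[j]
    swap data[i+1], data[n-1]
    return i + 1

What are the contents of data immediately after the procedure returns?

[6,6,5,6,8,8,8,8,8]

pivot = data[8] = 6; i = -1
j=0: data[0]=8 > 6 → no swap
j=1: data[1]=8 > 6 → no swap
j=2: data[2]=8 > 6 → no swap
j=3: data[3]=8 > 6 → no swap
j=4: data[4]=6 ≤ 6 → i=0, swap data[0],data[4] → [6,8,8,8,8,6,8,5,6]
j=5: data[5]=6 ≤ 6 → i=1, swap data[1],data[5] → [6,6,8,8,8,8,8,5,6]
j=6: data[6]=8 > 6 → no swap
j=7: data[7]=5 ≤ 6 → i=2, swap data[2],data[7] → [6,6,5,8,8,8,8,8,6]
final swap data[3],data[8] → [6,6,5,6,8,8,8,8,8]; return 3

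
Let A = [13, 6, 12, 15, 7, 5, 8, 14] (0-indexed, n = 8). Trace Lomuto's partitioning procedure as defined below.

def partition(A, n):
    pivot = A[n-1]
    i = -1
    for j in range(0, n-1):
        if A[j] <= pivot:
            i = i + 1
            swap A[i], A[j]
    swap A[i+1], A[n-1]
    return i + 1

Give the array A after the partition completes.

[13, 6, 12, 7, 5, 8, 14, 15]

pivot = A[7] = 14; i = -1
j=0: A[0]=13 ≤ 14 → i=0, swap A[0],A[0] (no change) → [13, 6, 12, 15, 7, 5, 8, 14]
j=1: A[1]=6 ≤ 14 → i=1, swap A[1],A[1] (no change) → [13, 6, 12, 15, 7, 5, 8, 14]
j=2: A[2]=12 ≤ 14 → i=2, swap A[2],A[2] (no change) → [13, 6, 12, 15, 7, 5, 8, 14]
j=3: A[3]=15 > 14 → no swap
j=4: A[4]=7 ≤ 14 → i=3, swap A[3],A[4] → [13, 6, 12, 7, 15, 5, 8, 14]
j=5: A[5]=5 ≤ 14 → i=4, swap A[4],A[5] → [13, 6, 12, 7, 5, 15, 8, 14]
j=6: A[6]=8 ≤ 14 → i=5, swap A[5],A[6] → [13, 6, 12, 7, 5, 8, 15, 14]
final swap A[6],A[7] → [13, 6, 12, 7, 5, 8, 14, 15]; return 6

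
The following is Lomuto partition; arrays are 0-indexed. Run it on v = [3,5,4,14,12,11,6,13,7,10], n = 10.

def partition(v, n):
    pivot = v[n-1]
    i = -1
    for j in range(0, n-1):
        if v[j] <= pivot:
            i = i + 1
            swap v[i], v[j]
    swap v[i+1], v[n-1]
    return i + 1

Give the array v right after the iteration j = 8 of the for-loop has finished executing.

[3,5,4,6,7,11,14,13,12,10]

pivot = v[9] = 10; i = -1
j=0: v[0]=3 ≤ 10 → i=0, swap v[0],v[0] (no change) → [3,5,4,14,12,11,6,13,7,10]
j=1: v[1]=5 ≤ 10 → i=1, swap v[1],v[1] (no change) → [3,5,4,14,12,11,6,13,7,10]
j=2: v[2]=4 ≤ 10 → i=2, swap v[2],v[2] (no change) → [3,5,4,14,12,11,6,13,7,10]
j=3: v[3]=14 > 10 → no swap
j=4: v[4]=12 > 10 → no swap
j=5: v[5]=11 > 10 → no swap
j=6: v[6]=6 ≤ 10 → i=3, swap v[3],v[6] → [3,5,4,6,12,11,14,13,7,10]
j=7: v[7]=13 > 10 → no swap
j=8: v[8]=7 ≤ 10 → i=4, swap v[4],v[8] → [3,5,4,6,7,11,14,13,12,10]
(after j=8) v = [3,5,4,6,7,11,14,13,12,10]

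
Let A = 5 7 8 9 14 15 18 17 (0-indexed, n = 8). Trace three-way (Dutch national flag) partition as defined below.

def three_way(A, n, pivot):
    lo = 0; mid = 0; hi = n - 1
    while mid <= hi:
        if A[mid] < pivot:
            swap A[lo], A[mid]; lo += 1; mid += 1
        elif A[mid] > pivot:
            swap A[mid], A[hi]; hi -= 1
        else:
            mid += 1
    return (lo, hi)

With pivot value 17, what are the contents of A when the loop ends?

lo=0 mid=0 hi=7
5<17: swap(0,0), lo=1 mid=1 ⇒ 5 7 8 9 14 15 18 17
7<17: swap(1,1), lo=2 mid=2 ⇒ 5 7 8 9 14 15 18 17
8<17: swap(2,2), lo=3 mid=3 ⇒ 5 7 8 9 14 15 18 17
9<17: swap(3,3), lo=4 mid=4 ⇒ 5 7 8 9 14 15 18 17
14<17: swap(4,4), lo=5 mid=5 ⇒ 5 7 8 9 14 15 18 17
15<17: swap(5,5), lo=6 mid=6 ⇒ 5 7 8 9 14 15 18 17
18>17: swap(6,7), hi=6 ⇒ 5 7 8 9 14 15 17 18
17=17: mid=7
done. lo=6 hi=6; A=5 7 8 9 14 15 17 18

5 7 8 9 14 15 17 18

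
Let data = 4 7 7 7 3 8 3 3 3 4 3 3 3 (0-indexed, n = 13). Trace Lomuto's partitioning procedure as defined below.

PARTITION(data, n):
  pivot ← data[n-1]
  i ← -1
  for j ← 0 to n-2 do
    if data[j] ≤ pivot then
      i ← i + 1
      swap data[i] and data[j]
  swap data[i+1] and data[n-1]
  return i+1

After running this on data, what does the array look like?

pivot = data[12] = 3; i = -1
j=0: data[0]=4 > 3 → no swap
j=1: data[1]=7 > 3 → no swap
j=2: data[2]=7 > 3 → no swap
j=3: data[3]=7 > 3 → no swap
j=4: data[4]=3 ≤ 3 → i=0, swap data[0],data[4] → 3 7 7 7 4 8 3 3 3 4 3 3 3
j=5: data[5]=8 > 3 → no swap
j=6: data[6]=3 ≤ 3 → i=1, swap data[1],data[6] → 3 3 7 7 4 8 7 3 3 4 3 3 3
j=7: data[7]=3 ≤ 3 → i=2, swap data[2],data[7] → 3 3 3 7 4 8 7 7 3 4 3 3 3
j=8: data[8]=3 ≤ 3 → i=3, swap data[3],data[8] → 3 3 3 3 4 8 7 7 7 4 3 3 3
j=9: data[9]=4 > 3 → no swap
j=10: data[10]=3 ≤ 3 → i=4, swap data[4],data[10] → 3 3 3 3 3 8 7 7 7 4 4 3 3
j=11: data[11]=3 ≤ 3 → i=5, swap data[5],data[11] → 3 3 3 3 3 3 7 7 7 4 4 8 3
final swap data[6],data[12] → 3 3 3 3 3 3 3 7 7 4 4 8 7; return 6

3 3 3 3 3 3 3 7 7 4 4 8 7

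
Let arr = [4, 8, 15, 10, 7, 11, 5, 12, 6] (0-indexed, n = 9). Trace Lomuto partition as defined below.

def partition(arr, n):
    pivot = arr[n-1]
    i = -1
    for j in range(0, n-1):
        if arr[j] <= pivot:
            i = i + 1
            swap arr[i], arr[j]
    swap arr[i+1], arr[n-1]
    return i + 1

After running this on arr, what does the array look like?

[4, 5, 6, 10, 7, 11, 8, 12, 15]

pivot = arr[8] = 6; i = -1
j=0: arr[0]=4 ≤ 6 → i=0, swap arr[0],arr[0] (no change) → [4, 8, 15, 10, 7, 11, 5, 12, 6]
j=1: arr[1]=8 > 6 → no swap
j=2: arr[2]=15 > 6 → no swap
j=3: arr[3]=10 > 6 → no swap
j=4: arr[4]=7 > 6 → no swap
j=5: arr[5]=11 > 6 → no swap
j=6: arr[6]=5 ≤ 6 → i=1, swap arr[1],arr[6] → [4, 5, 15, 10, 7, 11, 8, 12, 6]
j=7: arr[7]=12 > 6 → no swap
final swap arr[2],arr[8] → [4, 5, 6, 10, 7, 11, 8, 12, 15]; return 2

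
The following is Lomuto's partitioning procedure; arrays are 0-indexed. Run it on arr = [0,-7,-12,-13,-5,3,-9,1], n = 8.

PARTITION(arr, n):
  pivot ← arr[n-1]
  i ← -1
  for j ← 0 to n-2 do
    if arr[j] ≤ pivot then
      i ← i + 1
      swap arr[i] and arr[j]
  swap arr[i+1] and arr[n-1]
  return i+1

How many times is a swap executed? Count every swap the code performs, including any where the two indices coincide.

pivot = arr[7] = 1; i = -1
j=0: arr[0]=0 ≤ 1 → i=0, swap arr[0],arr[0] (no change) → [0,-7,-12,-13,-5,3,-9,1]
j=1: arr[1]=-7 ≤ 1 → i=1, swap arr[1],arr[1] (no change) → [0,-7,-12,-13,-5,3,-9,1]
j=2: arr[2]=-12 ≤ 1 → i=2, swap arr[2],arr[2] (no change) → [0,-7,-12,-13,-5,3,-9,1]
j=3: arr[3]=-13 ≤ 1 → i=3, swap arr[3],arr[3] (no change) → [0,-7,-12,-13,-5,3,-9,1]
j=4: arr[4]=-5 ≤ 1 → i=4, swap arr[4],arr[4] (no change) → [0,-7,-12,-13,-5,3,-9,1]
j=5: arr[5]=3 > 1 → no swap
j=6: arr[6]=-9 ≤ 1 → i=5, swap arr[5],arr[6] → [0,-7,-12,-13,-5,-9,3,1]
final swap arr[6],arr[7] → [0,-7,-12,-13,-5,-9,1,3]; return 6

7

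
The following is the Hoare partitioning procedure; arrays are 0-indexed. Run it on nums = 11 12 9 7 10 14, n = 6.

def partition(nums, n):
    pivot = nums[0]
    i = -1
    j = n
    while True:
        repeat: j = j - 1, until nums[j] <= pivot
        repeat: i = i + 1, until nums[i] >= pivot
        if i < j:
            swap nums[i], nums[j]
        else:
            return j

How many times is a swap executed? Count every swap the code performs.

pivot=11
j stops at 4 (10), i stops at 0 (11); swap ⇒ 10 12 9 7 11 14
j stops at 3 (7), i stops at 1 (12); swap ⇒ 10 7 9 12 11 14
j stops at 2, i stops at 3; i≥j ⇒ return 2. nums=10 7 9 12 11 14

2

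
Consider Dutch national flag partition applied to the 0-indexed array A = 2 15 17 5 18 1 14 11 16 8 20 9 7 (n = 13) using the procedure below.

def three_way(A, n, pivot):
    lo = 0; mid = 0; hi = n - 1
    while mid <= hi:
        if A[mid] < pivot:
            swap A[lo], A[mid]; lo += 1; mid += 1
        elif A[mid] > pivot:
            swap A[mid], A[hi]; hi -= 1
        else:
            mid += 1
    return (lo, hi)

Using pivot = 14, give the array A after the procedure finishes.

pivot = 14; lo=0, mid=0, hi=12
A[mid]=2<14: swap A[0],A[0]; lo=1,mid=1 → 2 15 17 5 18 1 14 11 16 8 20 9 7
A[mid]=15>14: swap A[1],A[12]; hi=11 → 2 7 17 5 18 1 14 11 16 8 20 9 15
A[mid]=7<14: swap A[1],A[1]; lo=2,mid=2 → 2 7 17 5 18 1 14 11 16 8 20 9 15
A[mid]=17>14: swap A[2],A[11]; hi=10 → 2 7 9 5 18 1 14 11 16 8 20 17 15
A[mid]=9<14: swap A[2],A[2]; lo=3,mid=3 → 2 7 9 5 18 1 14 11 16 8 20 17 15
A[mid]=5<14: swap A[3],A[3]; lo=4,mid=4 → 2 7 9 5 18 1 14 11 16 8 20 17 15
A[mid]=18>14: swap A[4],A[10]; hi=9 → 2 7 9 5 20 1 14 11 16 8 18 17 15
A[mid]=20>14: swap A[4],A[9]; hi=8 → 2 7 9 5 8 1 14 11 16 20 18 17 15
A[mid]=8<14: swap A[4],A[4]; lo=5,mid=5 → 2 7 9 5 8 1 14 11 16 20 18 17 15
A[mid]=1<14: swap A[5],A[5]; lo=6,mid=6 → 2 7 9 5 8 1 14 11 16 20 18 17 15
A[mid]=14=14: mid=7
A[mid]=11<14: swap A[6],A[7]; lo=7,mid=8 → 2 7 9 5 8 1 11 14 16 20 18 17 15
A[mid]=16>14: swap A[8],A[8]; hi=7 → 2 7 9 5 8 1 11 14 16 20 18 17 15
end: lo=7, hi=7; A = 2 7 9 5 8 1 11 14 16 20 18 17 15

2 7 9 5 8 1 11 14 16 20 18 17 15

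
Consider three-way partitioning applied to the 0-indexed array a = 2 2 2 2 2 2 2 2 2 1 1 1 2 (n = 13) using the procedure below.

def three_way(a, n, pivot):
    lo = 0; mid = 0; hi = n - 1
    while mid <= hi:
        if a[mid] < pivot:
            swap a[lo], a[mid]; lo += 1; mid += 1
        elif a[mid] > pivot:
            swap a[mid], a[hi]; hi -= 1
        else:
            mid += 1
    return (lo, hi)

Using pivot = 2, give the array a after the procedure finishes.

1 1 1 2 2 2 2 2 2 2 2 2 2

lo=0 mid=0 hi=12
2=2: mid=1
2=2: mid=2
2=2: mid=3
2=2: mid=4
2=2: mid=5
2=2: mid=6
2=2: mid=7
2=2: mid=8
2=2: mid=9
1<2: swap(0,9), lo=1 mid=10 ⇒ 1 2 2 2 2 2 2 2 2 2 1 1 2
1<2: swap(1,10), lo=2 mid=11 ⇒ 1 1 2 2 2 2 2 2 2 2 2 1 2
1<2: swap(2,11), lo=3 mid=12 ⇒ 1 1 1 2 2 2 2 2 2 2 2 2 2
2=2: mid=13
done. lo=3 hi=12; a=1 1 1 2 2 2 2 2 2 2 2 2 2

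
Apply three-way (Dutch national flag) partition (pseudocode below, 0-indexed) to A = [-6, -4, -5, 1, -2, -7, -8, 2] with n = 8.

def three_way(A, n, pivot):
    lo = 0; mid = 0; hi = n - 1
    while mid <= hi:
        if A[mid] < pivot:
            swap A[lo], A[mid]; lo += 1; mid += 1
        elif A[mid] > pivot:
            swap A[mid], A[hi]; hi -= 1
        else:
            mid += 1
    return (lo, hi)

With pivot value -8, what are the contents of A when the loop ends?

lo=0 mid=0 hi=7
-6>-8: swap(0,7), hi=6 ⇒ [2, -4, -5, 1, -2, -7, -8, -6]
2>-8: swap(0,6), hi=5 ⇒ [-8, -4, -5, 1, -2, -7, 2, -6]
-8=-8: mid=1
-4>-8: swap(1,5), hi=4 ⇒ [-8, -7, -5, 1, -2, -4, 2, -6]
-7>-8: swap(1,4), hi=3 ⇒ [-8, -2, -5, 1, -7, -4, 2, -6]
-2>-8: swap(1,3), hi=2 ⇒ [-8, 1, -5, -2, -7, -4, 2, -6]
1>-8: swap(1,2), hi=1 ⇒ [-8, -5, 1, -2, -7, -4, 2, -6]
-5>-8: swap(1,1), hi=0 ⇒ [-8, -5, 1, -2, -7, -4, 2, -6]
done. lo=0 hi=0; A=[-8, -5, 1, -2, -7, -4, 2, -6]

[-8, -5, 1, -2, -7, -4, 2, -6]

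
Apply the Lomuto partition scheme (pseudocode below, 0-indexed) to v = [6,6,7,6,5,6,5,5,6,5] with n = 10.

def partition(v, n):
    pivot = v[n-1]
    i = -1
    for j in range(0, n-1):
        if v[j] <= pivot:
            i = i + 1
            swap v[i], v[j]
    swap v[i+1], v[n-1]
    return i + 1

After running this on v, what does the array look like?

[5,5,5,5,6,6,6,7,6,6]

pivot=5, i=-1
j=0: 6>5, skip
j=1: 6>5, skip
j=2: 7>5, skip
j=3: 6>5, skip
j=4: 5≤5, i=0, swap(0,4) ⇒ [5,6,7,6,6,6,5,5,6,5]
j=5: 6>5, skip
j=6: 5≤5, i=1, swap(1,6) ⇒ [5,5,7,6,6,6,6,5,6,5]
j=7: 5≤5, i=2, swap(2,7) ⇒ [5,5,5,6,6,6,6,7,6,5]
j=8: 6>5, skip
swap(3,9) ⇒ [5,5,5,5,6,6,6,7,6,6]; return 3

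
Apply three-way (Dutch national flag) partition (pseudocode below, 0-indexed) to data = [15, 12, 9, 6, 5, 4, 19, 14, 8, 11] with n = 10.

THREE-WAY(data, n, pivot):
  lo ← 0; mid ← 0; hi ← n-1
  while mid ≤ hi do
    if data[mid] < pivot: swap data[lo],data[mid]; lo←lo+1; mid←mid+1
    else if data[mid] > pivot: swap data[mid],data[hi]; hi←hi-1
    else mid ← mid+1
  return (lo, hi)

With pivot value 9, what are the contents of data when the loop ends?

[8, 4, 6, 5, 9, 19, 14, 12, 11, 15]

lo=0 mid=0 hi=9
15>9: swap(0,9), hi=8 ⇒ [11, 12, 9, 6, 5, 4, 19, 14, 8, 15]
11>9: swap(0,8), hi=7 ⇒ [8, 12, 9, 6, 5, 4, 19, 14, 11, 15]
8<9: swap(0,0), lo=1 mid=1 ⇒ [8, 12, 9, 6, 5, 4, 19, 14, 11, 15]
12>9: swap(1,7), hi=6 ⇒ [8, 14, 9, 6, 5, 4, 19, 12, 11, 15]
14>9: swap(1,6), hi=5 ⇒ [8, 19, 9, 6, 5, 4, 14, 12, 11, 15]
19>9: swap(1,5), hi=4 ⇒ [8, 4, 9, 6, 5, 19, 14, 12, 11, 15]
4<9: swap(1,1), lo=2 mid=2 ⇒ [8, 4, 9, 6, 5, 19, 14, 12, 11, 15]
9=9: mid=3
6<9: swap(2,3), lo=3 mid=4 ⇒ [8, 4, 6, 9, 5, 19, 14, 12, 11, 15]
5<9: swap(3,4), lo=4 mid=5 ⇒ [8, 4, 6, 5, 9, 19, 14, 12, 11, 15]
done. lo=4 hi=4; data=[8, 4, 6, 5, 9, 19, 14, 12, 11, 15]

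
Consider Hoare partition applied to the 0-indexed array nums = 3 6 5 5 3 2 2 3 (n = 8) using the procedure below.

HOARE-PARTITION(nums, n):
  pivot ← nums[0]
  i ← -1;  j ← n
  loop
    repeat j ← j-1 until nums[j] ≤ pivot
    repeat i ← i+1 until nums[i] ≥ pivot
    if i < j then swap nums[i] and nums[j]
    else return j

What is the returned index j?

3

pivot=3
j stops at 7 (3), i stops at 0 (3); swap ⇒ 3 6 5 5 3 2 2 3
j stops at 6 (2), i stops at 1 (6); swap ⇒ 3 2 5 5 3 2 6 3
j stops at 5 (2), i stops at 2 (5); swap ⇒ 3 2 2 5 3 5 6 3
j stops at 4 (3), i stops at 3 (5); swap ⇒ 3 2 2 3 5 5 6 3
j stops at 3, i stops at 4; i≥j ⇒ return 3. nums=3 2 2 3 5 5 6 3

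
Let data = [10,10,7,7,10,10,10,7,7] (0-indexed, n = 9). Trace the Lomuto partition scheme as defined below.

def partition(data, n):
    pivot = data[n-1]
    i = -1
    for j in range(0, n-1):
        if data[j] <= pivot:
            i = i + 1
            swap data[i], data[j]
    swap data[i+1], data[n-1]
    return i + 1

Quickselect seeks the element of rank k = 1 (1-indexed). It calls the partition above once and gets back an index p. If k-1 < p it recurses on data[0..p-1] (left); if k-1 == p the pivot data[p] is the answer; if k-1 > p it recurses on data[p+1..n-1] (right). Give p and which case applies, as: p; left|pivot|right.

3; left

pivot = data[8] = 7; i = -1
j=0: data[0]=10 > 7 → no swap
j=1: data[1]=10 > 7 → no swap
j=2: data[2]=7 ≤ 7 → i=0, swap data[0],data[2] → [7,10,10,7,10,10,10,7,7]
j=3: data[3]=7 ≤ 7 → i=1, swap data[1],data[3] → [7,7,10,10,10,10,10,7,7]
j=4: data[4]=10 > 7 → no swap
j=5: data[5]=10 > 7 → no swap
j=6: data[6]=10 > 7 → no swap
j=7: data[7]=7 ≤ 7 → i=2, swap data[2],data[7] → [7,7,7,10,10,10,10,10,7]
final swap data[3],data[8] → [7,7,7,7,10,10,10,10,10]; return 3
p = 3; k-1 = 0 < 3 ⇒ left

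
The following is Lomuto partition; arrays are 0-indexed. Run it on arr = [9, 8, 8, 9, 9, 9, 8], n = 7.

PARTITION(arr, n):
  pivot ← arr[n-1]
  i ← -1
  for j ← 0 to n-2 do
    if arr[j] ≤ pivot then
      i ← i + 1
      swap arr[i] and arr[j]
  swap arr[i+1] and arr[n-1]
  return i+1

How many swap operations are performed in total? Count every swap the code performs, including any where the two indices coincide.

pivot=8, i=-1
j=0: 9>8, skip
j=1: 8≤8, i=0, swap(0,1) ⇒ [8, 9, 8, 9, 9, 9, 8]
j=2: 8≤8, i=1, swap(1,2) ⇒ [8, 8, 9, 9, 9, 9, 8]
j=3: 9>8, skip
j=4: 9>8, skip
j=5: 9>8, skip
swap(2,6) ⇒ [8, 8, 8, 9, 9, 9, 9]; return 2

3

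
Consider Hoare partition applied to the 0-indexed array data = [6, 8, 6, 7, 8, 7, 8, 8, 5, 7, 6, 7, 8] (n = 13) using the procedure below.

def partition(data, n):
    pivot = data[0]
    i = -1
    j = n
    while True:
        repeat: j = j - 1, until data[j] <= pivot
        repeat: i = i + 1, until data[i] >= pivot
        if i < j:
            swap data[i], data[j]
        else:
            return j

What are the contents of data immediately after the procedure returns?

pivot=6
j stops at 10 (6), i stops at 0 (6); swap ⇒ [6, 8, 6, 7, 8, 7, 8, 8, 5, 7, 6, 7, 8]
j stops at 8 (5), i stops at 1 (8); swap ⇒ [6, 5, 6, 7, 8, 7, 8, 8, 8, 7, 6, 7, 8]
j stops at 2, i stops at 2; i≥j ⇒ return 2. data=[6, 5, 6, 7, 8, 7, 8, 8, 8, 7, 6, 7, 8]

[6, 5, 6, 7, 8, 7, 8, 8, 8, 7, 6, 7, 8]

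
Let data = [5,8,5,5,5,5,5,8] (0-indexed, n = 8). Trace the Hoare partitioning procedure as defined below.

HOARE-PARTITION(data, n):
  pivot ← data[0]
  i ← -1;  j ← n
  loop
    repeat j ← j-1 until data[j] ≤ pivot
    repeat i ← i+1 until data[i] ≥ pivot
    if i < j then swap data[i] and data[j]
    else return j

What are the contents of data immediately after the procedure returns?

pivot=5
j stops at 6 (5), i stops at 0 (5); swap ⇒ [5,8,5,5,5,5,5,8]
j stops at 5 (5), i stops at 1 (8); swap ⇒ [5,5,5,5,5,8,5,8]
j stops at 4 (5), i stops at 2 (5); swap ⇒ [5,5,5,5,5,8,5,8]
j stops at 3, i stops at 3; i≥j ⇒ return 3. data=[5,5,5,5,5,8,5,8]

[5,5,5,5,5,8,5,8]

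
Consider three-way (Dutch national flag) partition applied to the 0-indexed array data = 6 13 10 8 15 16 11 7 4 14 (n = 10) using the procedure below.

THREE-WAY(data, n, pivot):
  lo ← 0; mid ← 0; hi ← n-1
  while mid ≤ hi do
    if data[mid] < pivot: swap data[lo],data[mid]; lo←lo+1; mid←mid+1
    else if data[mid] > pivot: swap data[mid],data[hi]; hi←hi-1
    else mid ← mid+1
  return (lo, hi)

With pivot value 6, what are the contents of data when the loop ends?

4 6 8 15 16 11 7 10 14 13

pivot = 6; lo=0, mid=0, hi=9
data[mid]=6=6: mid=1
data[mid]=13>6: swap data[1],data[9]; hi=8 → 6 14 10 8 15 16 11 7 4 13
data[mid]=14>6: swap data[1],data[8]; hi=7 → 6 4 10 8 15 16 11 7 14 13
data[mid]=4<6: swap data[0],data[1]; lo=1,mid=2 → 4 6 10 8 15 16 11 7 14 13
data[mid]=10>6: swap data[2],data[7]; hi=6 → 4 6 7 8 15 16 11 10 14 13
data[mid]=7>6: swap data[2],data[6]; hi=5 → 4 6 11 8 15 16 7 10 14 13
data[mid]=11>6: swap data[2],data[5]; hi=4 → 4 6 16 8 15 11 7 10 14 13
data[mid]=16>6: swap data[2],data[4]; hi=3 → 4 6 15 8 16 11 7 10 14 13
data[mid]=15>6: swap data[2],data[3]; hi=2 → 4 6 8 15 16 11 7 10 14 13
data[mid]=8>6: swap data[2],data[2]; hi=1 → 4 6 8 15 16 11 7 10 14 13
end: lo=1, hi=1; data = 4 6 8 15 16 11 7 10 14 13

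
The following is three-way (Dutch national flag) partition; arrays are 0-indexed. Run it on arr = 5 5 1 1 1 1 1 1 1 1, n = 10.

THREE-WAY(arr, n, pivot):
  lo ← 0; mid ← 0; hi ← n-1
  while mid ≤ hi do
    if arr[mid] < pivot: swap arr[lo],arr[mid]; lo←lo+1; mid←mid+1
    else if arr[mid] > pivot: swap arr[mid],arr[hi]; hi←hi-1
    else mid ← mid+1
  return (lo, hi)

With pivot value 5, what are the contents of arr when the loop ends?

1 1 1 1 1 1 1 1 5 5

pivot = 5; lo=0, mid=0, hi=9
arr[mid]=5=5: mid=1
arr[mid]=5=5: mid=2
arr[mid]=1<5: swap arr[0],arr[2]; lo=1,mid=3 → 1 5 5 1 1 1 1 1 1 1
arr[mid]=1<5: swap arr[1],arr[3]; lo=2,mid=4 → 1 1 5 5 1 1 1 1 1 1
arr[mid]=1<5: swap arr[2],arr[4]; lo=3,mid=5 → 1 1 1 5 5 1 1 1 1 1
arr[mid]=1<5: swap arr[3],arr[5]; lo=4,mid=6 → 1 1 1 1 5 5 1 1 1 1
arr[mid]=1<5: swap arr[4],arr[6]; lo=5,mid=7 → 1 1 1 1 1 5 5 1 1 1
arr[mid]=1<5: swap arr[5],arr[7]; lo=6,mid=8 → 1 1 1 1 1 1 5 5 1 1
arr[mid]=1<5: swap arr[6],arr[8]; lo=7,mid=9 → 1 1 1 1 1 1 1 5 5 1
arr[mid]=1<5: swap arr[7],arr[9]; lo=8,mid=10 → 1 1 1 1 1 1 1 1 5 5
end: lo=8, hi=9; arr = 1 1 1 1 1 1 1 1 5 5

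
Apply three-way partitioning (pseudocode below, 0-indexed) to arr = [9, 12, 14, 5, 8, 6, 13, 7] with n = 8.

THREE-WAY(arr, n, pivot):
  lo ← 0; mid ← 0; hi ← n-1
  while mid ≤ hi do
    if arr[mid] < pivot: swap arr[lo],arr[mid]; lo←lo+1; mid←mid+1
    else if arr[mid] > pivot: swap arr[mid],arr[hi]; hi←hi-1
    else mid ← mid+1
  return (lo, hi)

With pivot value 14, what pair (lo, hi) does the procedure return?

(7, 7)

lo=0 mid=0 hi=7
9<14: swap(0,0), lo=1 mid=1 ⇒ [9, 12, 14, 5, 8, 6, 13, 7]
12<14: swap(1,1), lo=2 mid=2 ⇒ [9, 12, 14, 5, 8, 6, 13, 7]
14=14: mid=3
5<14: swap(2,3), lo=3 mid=4 ⇒ [9, 12, 5, 14, 8, 6, 13, 7]
8<14: swap(3,4), lo=4 mid=5 ⇒ [9, 12, 5, 8, 14, 6, 13, 7]
6<14: swap(4,5), lo=5 mid=6 ⇒ [9, 12, 5, 8, 6, 14, 13, 7]
13<14: swap(5,6), lo=6 mid=7 ⇒ [9, 12, 5, 8, 6, 13, 14, 7]
7<14: swap(6,7), lo=7 mid=8 ⇒ [9, 12, 5, 8, 6, 13, 7, 14]
done. lo=7 hi=7; arr=[9, 12, 5, 8, 6, 13, 7, 14]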